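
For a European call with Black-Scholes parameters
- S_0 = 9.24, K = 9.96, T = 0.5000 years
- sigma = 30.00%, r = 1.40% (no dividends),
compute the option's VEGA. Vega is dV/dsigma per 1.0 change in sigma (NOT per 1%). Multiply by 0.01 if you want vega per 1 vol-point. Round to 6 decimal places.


Answer: Vega = 2.547192

Derivation:
d1 = -0.2146549251; d2 = -0.4267869594
phi(d1) = 0.3898563654; exp(-qT) = 1.0000000000; exp(-rT) = 0.9930244429
Vega = S * exp(-qT) * phi(d1) * sqrt(T) = 9.2400 * 1.0000000000 * 0.3898563654 * 0.7071067812 = 2.547192


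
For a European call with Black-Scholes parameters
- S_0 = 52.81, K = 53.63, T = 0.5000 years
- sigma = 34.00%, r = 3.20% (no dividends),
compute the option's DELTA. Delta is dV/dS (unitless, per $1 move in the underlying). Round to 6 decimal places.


d1 = 0.1226703557; d2 = -0.1177459499
phi(d1) = 0.3959518994; exp(-qT) = 1.0000000000; exp(-rT) = 0.9841273201
N(d1) = 0.5488159304
Delta = exp(-qT) * N(d1) = 1.0000000000 * 0.5488159304 = 0.548816

Answer: Delta = 0.548816


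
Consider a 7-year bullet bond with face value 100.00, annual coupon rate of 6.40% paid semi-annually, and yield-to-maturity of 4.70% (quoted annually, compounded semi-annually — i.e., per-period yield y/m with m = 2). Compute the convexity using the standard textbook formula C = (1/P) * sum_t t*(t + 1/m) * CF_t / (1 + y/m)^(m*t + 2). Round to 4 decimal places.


Answer: Convexity = 38.9692

Derivation:
Coupon per period c = face * coupon_rate / m = 3.200000
Periods per year m = 2; per-period yield y/m = 0.023500
Number of cashflows N = 14
Cashflows (t years, CF_t, discount factor 1/(1+y/m)^(m*t), PV):
  t = 0.5000: CF_t = 3.200000, DF = 0.977040, PV = 3.126527
  t = 1.0000: CF_t = 3.200000, DF = 0.954606, PV = 3.054740
  t = 1.5000: CF_t = 3.200000, DF = 0.932688, PV = 2.984602
  t = 2.0000: CF_t = 3.200000, DF = 0.911273, PV = 2.916074
  t = 2.5000: CF_t = 3.200000, DF = 0.890350, PV = 2.849120
  t = 3.0000: CF_t = 3.200000, DF = 0.869907, PV = 2.783703
  t = 3.5000: CF_t = 3.200000, DF = 0.849934, PV = 2.719788
  t = 4.0000: CF_t = 3.200000, DF = 0.830419, PV = 2.657340
  t = 4.5000: CF_t = 3.200000, DF = 0.811352, PV = 2.596327
  t = 5.0000: CF_t = 3.200000, DF = 0.792723, PV = 2.536714
  t = 5.5000: CF_t = 3.200000, DF = 0.774522, PV = 2.478470
  t = 6.0000: CF_t = 3.200000, DF = 0.756739, PV = 2.421563
  t = 6.5000: CF_t = 3.200000, DF = 0.739363, PV = 2.365963
  t = 7.0000: CF_t = 103.200000, DF = 0.722387, PV = 74.550376
Price P = sum_t PV_t = 110.041308
Convexity numerator sum_t t*(t + 1/m) * CF_t / (1+y/m)^(m*t + 2):
  t = 0.5000: term = 1.492301
  t = 1.0000: term = 4.374111
  t = 1.5000: term = 8.547360
  t = 2.0000: term = 13.918515
  t = 2.5000: term = 20.398410
  t = 3.0000: term = 27.902075
  t = 3.5000: term = 36.348575
  t = 4.0000: term = 45.660852
  t = 4.5000: term = 55.765574
  t = 5.0000: term = 66.592989
  t = 5.5000: term = 78.076782
  t = 6.0000: term = 90.153943
  t = 6.5000: term = 102.764632
  t = 7.0000: term = 3736.228670
Convexity = (1/P) * sum = 4288.224791 / 110.041308 = 38.969228


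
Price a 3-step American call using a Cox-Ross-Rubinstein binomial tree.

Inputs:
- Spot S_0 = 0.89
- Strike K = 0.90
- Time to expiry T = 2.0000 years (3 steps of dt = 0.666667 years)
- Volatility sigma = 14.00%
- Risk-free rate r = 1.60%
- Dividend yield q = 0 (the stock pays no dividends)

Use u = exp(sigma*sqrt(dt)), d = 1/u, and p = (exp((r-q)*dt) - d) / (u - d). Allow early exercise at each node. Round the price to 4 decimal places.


dt = T/N = 0.666667
u = exp(sigma*sqrt(dt)) = 1.121099; d = 1/u = 0.891982
p = (exp((r-q)*dt) - d) / (u - d) = 0.518258
Discount per step: exp(-r*dt) = 0.989390
Stock lattice S(k, i) with i counting down-moves:
  k=0: S(0,0) = 0.8900
  k=1: S(1,0) = 0.9978; S(1,1) = 0.7939
  k=2: S(2,0) = 1.1186; S(2,1) = 0.8900; S(2,2) = 0.7081
  k=3: S(3,0) = 1.2541; S(3,1) = 0.9978; S(3,2) = 0.7939; S(3,3) = 0.6316
Terminal payoffs V(N, i) = max(S_T - K, 0):
  V(3,0) = 0.354071; V(3,1) = 0.097778; V(3,2) = 0.000000; V(3,3) = 0.000000
Backward induction: V(k, i) = exp(-r*dt) * [p * V(k+1, i) + (1-p) * V(k+1, i+1)]; then take max(V_cont, immediate exercise) for American.
  V(2,0) = exp(-r*dt) * [p*0.354071 + (1-p)*0.097778] = 0.228157; exercise = 0.218608; V(2,0) = max -> 0.228157
  V(2,1) = exp(-r*dt) * [p*0.097778 + (1-p)*0.000000] = 0.050137; exercise = 0.000000; V(2,1) = max -> 0.050137
  V(2,2) = exp(-r*dt) * [p*0.000000 + (1-p)*0.000000] = 0.000000; exercise = 0.000000; V(2,2) = max -> 0.000000
  V(1,0) = exp(-r*dt) * [p*0.228157 + (1-p)*0.050137] = 0.140886; exercise = 0.097778; V(1,0) = max -> 0.140886
  V(1,1) = exp(-r*dt) * [p*0.050137 + (1-p)*0.000000] = 0.025708; exercise = 0.000000; V(1,1) = max -> 0.025708
  V(0,0) = exp(-r*dt) * [p*0.140886 + (1-p)*0.025708] = 0.084494; exercise = 0.000000; V(0,0) = max -> 0.084494

Answer: Price = V(0,0) = 0.0845


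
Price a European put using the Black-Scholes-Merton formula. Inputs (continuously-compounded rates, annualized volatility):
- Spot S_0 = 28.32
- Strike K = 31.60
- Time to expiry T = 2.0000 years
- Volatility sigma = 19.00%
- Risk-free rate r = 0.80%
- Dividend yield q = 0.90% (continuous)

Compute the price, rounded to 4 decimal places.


Answer: Price = 5.0557

Derivation:
d1 = (ln(S/K) + (r - q + 0.5*sigma^2) * T) / (sigma * sqrt(T)) = -0.28094042
d2 = d1 - sigma * sqrt(T) = -0.54964099
exp(-rT) = 0.98412732; exp(-qT) = 0.98216103
P = K * exp(-rT) * N(-d2) - S_0 * exp(-qT) * N(-d1)
N(-d1) = 0.61062195; N(-d2) = 0.70871718
P = 31.6000 * 0.98412732 * 0.70871718 - 28.3200 * 0.98216103 * 0.61062195 = 5.0557


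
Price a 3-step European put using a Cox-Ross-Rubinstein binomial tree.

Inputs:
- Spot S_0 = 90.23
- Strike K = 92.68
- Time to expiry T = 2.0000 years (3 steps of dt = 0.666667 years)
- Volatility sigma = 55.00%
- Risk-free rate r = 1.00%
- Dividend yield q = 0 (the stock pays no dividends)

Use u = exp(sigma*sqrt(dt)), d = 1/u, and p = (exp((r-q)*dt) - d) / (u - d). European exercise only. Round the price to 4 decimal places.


dt = T/N = 0.666667
u = exp(sigma*sqrt(dt)) = 1.566859; d = 1/u = 0.638219
p = (exp((r-q)*dt) - d) / (u - d) = 0.396784
Discount per step: exp(-r*dt) = 0.993356
Stock lattice S(k, i) with i counting down-moves:
  k=0: S(0,0) = 90.2300
  k=1: S(1,0) = 141.3777; S(1,1) = 57.5865
  k=2: S(2,0) = 221.5190; S(2,1) = 90.2300; S(2,2) = 36.7528
  k=3: S(3,0) = 347.0890; S(3,1) = 141.3777; S(3,2) = 57.5865; S(3,3) = 23.4564
Terminal payoffs V(N, i) = max(K - S_T, 0):
  V(3,0) = 0.000000; V(3,1) = 0.000000; V(3,2) = 35.093461; V(3,3) = 69.223618
Backward induction: V(k, i) = exp(-r*dt) * [p * V(k+1, i) + (1-p) * V(k+1, i+1)].
  V(2,0) = exp(-r*dt) * [p*0.000000 + (1-p)*0.000000] = 0.000000
  V(2,1) = exp(-r*dt) * [p*0.000000 + (1-p)*35.093461] = 21.028277
  V(2,2) = exp(-r*dt) * [p*35.093461 + (1-p)*69.223618] = 55.311340
  V(1,0) = exp(-r*dt) * [p*0.000000 + (1-p)*21.028277] = 12.600308
  V(1,1) = exp(-r*dt) * [p*21.028277 + (1-p)*55.311340] = 41.431234
  V(0,0) = exp(-r*dt) * [p*12.600308 + (1-p)*41.431234] = 29.792302

Answer: Price = V(0,0) = 29.7923


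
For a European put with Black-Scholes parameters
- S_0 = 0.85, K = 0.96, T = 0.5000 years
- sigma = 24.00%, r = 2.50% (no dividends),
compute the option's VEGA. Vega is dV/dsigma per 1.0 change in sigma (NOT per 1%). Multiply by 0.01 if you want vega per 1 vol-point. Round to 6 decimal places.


d1 = -0.5585962963; d2 = -0.7283019238
phi(d1) = 0.3413136450; exp(-qT) = 1.0000000000; exp(-rT) = 0.9875778005
Vega = S * exp(-qT) * phi(d1) * sqrt(T) = 0.8500 * 1.0000000000 * 0.3413136450 * 0.7071067812 = 0.205143

Answer: Vega = 0.205143


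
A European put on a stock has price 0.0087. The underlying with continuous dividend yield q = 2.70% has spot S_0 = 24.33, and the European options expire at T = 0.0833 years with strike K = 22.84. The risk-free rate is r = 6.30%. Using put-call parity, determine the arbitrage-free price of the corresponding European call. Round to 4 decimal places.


Put-call parity: C - P = S_0 * exp(-qT) - K * exp(-rT).
S_0 * exp(-qT) = 24.3300 * 0.99775343 = 24.27534089
K * exp(-rT) = 22.8400 * 0.99476585 = 22.72045193
C = P + S*exp(-qT) - K*exp(-rT)
C = 0.0087 + 24.27534089 - 22.72045193 = 1.5636

Answer: Call price = 1.5636


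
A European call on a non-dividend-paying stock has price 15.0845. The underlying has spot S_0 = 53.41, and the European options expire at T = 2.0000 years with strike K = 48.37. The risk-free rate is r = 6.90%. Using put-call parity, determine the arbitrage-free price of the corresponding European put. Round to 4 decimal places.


Put-call parity: C - P = S_0 * exp(-qT) - K * exp(-rT).
S_0 * exp(-qT) = 53.4100 * 1.00000000 = 53.41000000
K * exp(-rT) = 48.3700 * 0.87109869 = 42.13504372
P = C - S*exp(-qT) + K*exp(-rT)
P = 15.0845 - 53.41000000 + 42.13504372 = 3.8095

Answer: Put price = 3.8095


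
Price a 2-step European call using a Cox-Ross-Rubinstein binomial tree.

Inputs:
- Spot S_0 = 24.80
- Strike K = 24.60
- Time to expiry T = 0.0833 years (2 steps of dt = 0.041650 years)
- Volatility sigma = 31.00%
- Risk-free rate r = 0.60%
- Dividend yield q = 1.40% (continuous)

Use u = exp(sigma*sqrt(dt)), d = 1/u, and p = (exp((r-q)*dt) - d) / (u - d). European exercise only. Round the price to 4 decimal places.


Answer: Price = V(0,0) = 0.9215

Derivation:
dt = T/N = 0.041650
u = exp(sigma*sqrt(dt)) = 1.065310; d = 1/u = 0.938694
p = (exp((r-q)*dt) - d) / (u - d) = 0.481558
Discount per step: exp(-r*dt) = 0.999750
Stock lattice S(k, i) with i counting down-moves:
  k=0: S(0,0) = 24.8000
  k=1: S(1,0) = 26.4197; S(1,1) = 23.2796
  k=2: S(2,0) = 28.1452; S(2,1) = 24.8000; S(2,2) = 21.8524
Terminal payoffs V(N, i) = max(S_T - K, 0):
  V(2,0) = 3.545157; V(2,1) = 0.200000; V(2,2) = 0.000000
Backward induction: V(k, i) = exp(-r*dt) * [p * V(k+1, i) + (1-p) * V(k+1, i+1)].
  V(1,0) = exp(-r*dt) * [p*3.545157 + (1-p)*0.200000] = 1.810434
  V(1,1) = exp(-r*dt) * [p*0.200000 + (1-p)*0.000000] = 0.096287
  V(0,0) = exp(-r*dt) * [p*1.810434 + (1-p)*0.096287] = 0.921517


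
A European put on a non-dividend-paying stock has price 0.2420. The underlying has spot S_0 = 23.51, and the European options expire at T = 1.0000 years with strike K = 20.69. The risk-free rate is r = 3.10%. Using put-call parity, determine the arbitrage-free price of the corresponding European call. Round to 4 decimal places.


Answer: Call price = 3.6936

Derivation:
Put-call parity: C - P = S_0 * exp(-qT) - K * exp(-rT).
S_0 * exp(-qT) = 23.5100 * 1.00000000 = 23.51000000
K * exp(-rT) = 20.6900 * 0.96947557 = 20.05844961
C = P + S*exp(-qT) - K*exp(-rT)
C = 0.2420 + 23.51000000 - 20.05844961 = 3.6936


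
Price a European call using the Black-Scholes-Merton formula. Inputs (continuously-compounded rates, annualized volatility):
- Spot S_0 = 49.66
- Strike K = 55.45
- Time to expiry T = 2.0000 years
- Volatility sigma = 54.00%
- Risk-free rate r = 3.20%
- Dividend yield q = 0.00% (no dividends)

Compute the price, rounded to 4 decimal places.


d1 = (ln(S/K) + (r - q + 0.5*sigma^2) * T) / (sigma * sqrt(T)) = 0.32123346
d2 = d1 - sigma * sqrt(T) = -0.44244186
exp(-rT) = 0.93800500; exp(-qT) = 1.00000000
C = S_0 * exp(-qT) * N(d1) - K * exp(-rT) * N(d2)
N(d1) = 0.62598326; N(d2) = 0.32908475
C = 49.6600 * 1.00000000 * 0.62598326 - 55.4500 * 0.93800500 * 0.32908475 = 13.9698

Answer: Price = 13.9698


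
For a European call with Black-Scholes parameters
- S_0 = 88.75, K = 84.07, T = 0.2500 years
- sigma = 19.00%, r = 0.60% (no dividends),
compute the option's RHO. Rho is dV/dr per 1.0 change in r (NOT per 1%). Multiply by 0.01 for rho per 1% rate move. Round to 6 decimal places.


d1 = 0.6335383496; d2 = 0.5385383496
phi(d1) = 0.3264025141; exp(-qT) = 1.0000000000; exp(-rT) = 0.9985011244
N(d2) = 0.7048972816
Rho = K*T*exp(-rT)*N(d2) = 84.0700 * 0.2500 * 0.9985011244 * 0.7048972816 = 14.792973

Answer: Rho = 14.792973


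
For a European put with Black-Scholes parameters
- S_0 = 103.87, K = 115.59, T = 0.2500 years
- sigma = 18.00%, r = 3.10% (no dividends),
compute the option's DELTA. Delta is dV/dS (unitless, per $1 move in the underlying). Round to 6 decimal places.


Answer: Delta = -0.854692

Derivation:
d1 = -1.0567703341; d2 = -1.1467703341
phi(d1) = 0.2282485065; exp(-qT) = 1.0000000000; exp(-rT) = 0.9922799538
N(-d1) = 0.8546917917
Delta = -exp(-qT) * N(-d1) = -1.0000000000 * 0.8546917917 = -0.854692


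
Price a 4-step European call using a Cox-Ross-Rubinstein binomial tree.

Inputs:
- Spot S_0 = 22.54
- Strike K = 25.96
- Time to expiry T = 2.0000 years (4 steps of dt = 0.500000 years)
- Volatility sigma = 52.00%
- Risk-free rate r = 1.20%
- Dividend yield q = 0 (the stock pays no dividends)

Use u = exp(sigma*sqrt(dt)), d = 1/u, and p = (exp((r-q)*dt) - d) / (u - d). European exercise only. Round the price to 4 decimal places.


Answer: Price = V(0,0) = 5.6114

Derivation:
dt = T/N = 0.500000
u = exp(sigma*sqrt(dt)) = 1.444402; d = 1/u = 0.692328
p = (exp((r-q)*dt) - d) / (u - d) = 0.417100
Discount per step: exp(-r*dt) = 0.994018
Stock lattice S(k, i) with i counting down-moves:
  k=0: S(0,0) = 22.5400
  k=1: S(1,0) = 32.5568; S(1,1) = 15.6051
  k=2: S(2,0) = 47.0251; S(2,1) = 22.5400; S(2,2) = 10.8038
  k=3: S(3,0) = 67.9232; S(3,1) = 32.5568; S(3,2) = 15.6051; S(3,3) = 7.4798
  k=4: S(4,0) = 98.1085; S(4,1) = 47.0251; S(4,2) = 22.5400; S(4,3) = 10.8038; S(4,4) = 5.1785
Terminal payoffs V(N, i) = max(S_T - K, 0):
  V(4,0) = 72.148461; V(4,1) = 21.065150; V(4,2) = 0.000000; V(4,3) = 0.000000; V(4,4) = 0.000000
Backward induction: V(k, i) = exp(-r*dt) * [p * V(k+1, i) + (1-p) * V(k+1, i+1)].
  V(3,0) = exp(-r*dt) * [p*72.148461 + (1-p)*21.065150] = 42.118523
  V(3,1) = exp(-r*dt) * [p*21.065150 + (1-p)*0.000000] = 8.733712
  V(3,2) = exp(-r*dt) * [p*0.000000 + (1-p)*0.000000] = 0.000000
  V(3,3) = exp(-r*dt) * [p*0.000000 + (1-p)*0.000000] = 0.000000
  V(2,0) = exp(-r*dt) * [p*42.118523 + (1-p)*8.733712] = 22.522969
  V(2,1) = exp(-r*dt) * [p*8.733712 + (1-p)*0.000000] = 3.621039
  V(2,2) = exp(-r*dt) * [p*0.000000 + (1-p)*0.000000] = 0.000000
  V(1,0) = exp(-r*dt) * [p*22.522969 + (1-p)*3.621039] = 11.436209
  V(1,1) = exp(-r*dt) * [p*3.621039 + (1-p)*0.000000] = 1.501300
  V(0,0) = exp(-r*dt) * [p*11.436209 + (1-p)*1.501300] = 5.611380


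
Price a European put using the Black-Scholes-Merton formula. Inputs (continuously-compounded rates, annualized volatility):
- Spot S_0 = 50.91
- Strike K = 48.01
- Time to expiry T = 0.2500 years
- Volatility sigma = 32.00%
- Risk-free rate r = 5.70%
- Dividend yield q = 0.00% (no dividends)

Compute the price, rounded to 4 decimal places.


Answer: Price = 1.6611

Derivation:
d1 = (ln(S/K) + (r - q + 0.5*sigma^2) * T) / (sigma * sqrt(T)) = 0.53562528
d2 = d1 - sigma * sqrt(T) = 0.37562528
exp(-rT) = 0.98585105; exp(-qT) = 1.00000000
P = K * exp(-rT) * N(-d2) - S_0 * exp(-qT) * N(-d1)
N(-d1) = 0.29610878; N(-d2) = 0.35359775
P = 48.0100 * 0.98585105 * 0.35359775 - 50.9100 * 1.00000000 * 0.29610878 = 1.6611


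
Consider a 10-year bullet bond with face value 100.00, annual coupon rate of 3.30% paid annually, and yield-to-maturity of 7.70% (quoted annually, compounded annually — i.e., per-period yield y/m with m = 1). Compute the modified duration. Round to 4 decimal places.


Coupon per period c = face * coupon_rate / m = 3.300000
Periods per year m = 1; per-period yield y/m = 0.077000
Number of cashflows N = 10
Cashflows (t years, CF_t, discount factor 1/(1+y/m)^(m*t), PV):
  t = 1.0000: CF_t = 3.300000, DF = 0.928505, PV = 3.064067
  t = 2.0000: CF_t = 3.300000, DF = 0.862122, PV = 2.845002
  t = 3.0000: CF_t = 3.300000, DF = 0.800484, PV = 2.641599
  t = 4.0000: CF_t = 3.300000, DF = 0.743254, PV = 2.452738
  t = 5.0000: CF_t = 3.300000, DF = 0.690115, PV = 2.277380
  t = 6.0000: CF_t = 3.300000, DF = 0.640775, PV = 2.114559
  t = 7.0000: CF_t = 3.300000, DF = 0.594963, PV = 1.963378
  t = 8.0000: CF_t = 3.300000, DF = 0.552426, PV = 1.823007
  t = 9.0000: CF_t = 3.300000, DF = 0.512931, PV = 1.692671
  t = 10.0000: CF_t = 103.300000, DF = 0.476259, PV = 49.197529
Price P = sum_t PV_t = 70.071929
First compute Macaulay numerator sum_t t * PV_t:
  t * PV_t at t = 1.0000: 3.064067
  t * PV_t at t = 2.0000: 5.690003
  t * PV_t at t = 3.0000: 7.924796
  t * PV_t at t = 4.0000: 9.810951
  t * PV_t at t = 5.0000: 11.386898
  t * PV_t at t = 6.0000: 12.687351
  t * PV_t at t = 7.0000: 13.743649
  t * PV_t at t = 8.0000: 14.584055
  t * PV_t at t = 9.0000: 15.234041
  t * PV_t at t = 10.0000: 491.975288
Macaulay duration D = 586.101100 / 70.071929 = 8.364278
Modified duration = D / (1 + y/m) = 8.364278 / (1 + 0.077000) = 7.766275

Answer: Modified duration = 7.7663


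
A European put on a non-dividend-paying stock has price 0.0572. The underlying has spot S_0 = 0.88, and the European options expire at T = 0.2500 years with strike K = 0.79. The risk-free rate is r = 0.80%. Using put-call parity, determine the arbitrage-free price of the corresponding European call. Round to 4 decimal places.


Put-call parity: C - P = S_0 * exp(-qT) - K * exp(-rT).
S_0 * exp(-qT) = 0.8800 * 1.00000000 = 0.88000000
K * exp(-rT) = 0.7900 * 0.99800200 = 0.78842158
C = P + S*exp(-qT) - K*exp(-rT)
C = 0.0572 + 0.88000000 - 0.78842158 = 0.1488

Answer: Call price = 0.1488


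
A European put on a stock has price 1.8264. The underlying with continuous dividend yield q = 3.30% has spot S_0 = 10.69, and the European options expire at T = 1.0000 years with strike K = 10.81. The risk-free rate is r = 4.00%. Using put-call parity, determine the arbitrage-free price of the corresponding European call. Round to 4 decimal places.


Put-call parity: C - P = S_0 * exp(-qT) - K * exp(-rT).
S_0 * exp(-qT) = 10.6900 * 0.96753856 = 10.34298720
K * exp(-rT) = 10.8100 * 0.96078944 = 10.38613384
C = P + S*exp(-qT) - K*exp(-rT)
C = 1.8264 + 10.34298720 - 10.38613384 = 1.7833

Answer: Call price = 1.7833


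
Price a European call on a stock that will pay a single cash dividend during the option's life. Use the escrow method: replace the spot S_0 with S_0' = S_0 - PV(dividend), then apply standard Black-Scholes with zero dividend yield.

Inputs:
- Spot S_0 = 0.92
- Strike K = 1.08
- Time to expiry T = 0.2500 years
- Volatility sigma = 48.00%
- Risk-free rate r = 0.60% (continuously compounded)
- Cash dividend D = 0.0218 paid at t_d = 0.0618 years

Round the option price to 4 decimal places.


Answer: Price = 0.0302

Derivation:
PV(D) = D * exp(-r * t_d) = 0.0218 * 0.99962927 = 0.02179192
S_0' = S_0 - PV(D) = 0.9200 - 0.02179192 = 0.89820808
d1 = (ln(S_0'/K) + (r + sigma^2/2)*T) / (sigma*sqrt(T)) = -0.64172734
d2 = d1 - sigma*sqrt(T) = -0.88172734
exp(-rT) = 0.99850112
N(d1) = 0.26052512; N(d2) = 0.18896214
C = S_0' * N(d1) - K * exp(-rT) * N(d2) = 0.89820808 * 0.26052512 - 1.0800 * 0.99850112 * 0.18896214 = 0.0302


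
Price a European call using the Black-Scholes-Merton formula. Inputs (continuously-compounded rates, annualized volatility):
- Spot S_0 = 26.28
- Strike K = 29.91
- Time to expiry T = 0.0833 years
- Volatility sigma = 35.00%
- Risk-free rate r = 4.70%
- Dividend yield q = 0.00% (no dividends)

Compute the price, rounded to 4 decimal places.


Answer: Price = 0.1452

Derivation:
d1 = (ln(S/K) + (r - q + 0.5*sigma^2) * T) / (sigma * sqrt(T)) = -1.19156717
d2 = d1 - sigma * sqrt(T) = -1.29258326
exp(-rT) = 0.99609255; exp(-qT) = 1.00000000
C = S_0 * exp(-qT) * N(d1) - K * exp(-rT) * N(d2)
N(d1) = 0.11671550; N(d2) = 0.09807762
C = 26.2800 * 1.00000000 * 0.11671550 - 29.9100 * 0.99609255 * 0.09807762 = 0.1452


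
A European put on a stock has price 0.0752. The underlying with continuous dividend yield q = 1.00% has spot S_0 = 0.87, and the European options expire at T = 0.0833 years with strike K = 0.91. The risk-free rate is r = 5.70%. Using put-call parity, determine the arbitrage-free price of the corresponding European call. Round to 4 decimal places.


Answer: Call price = 0.0388

Derivation:
Put-call parity: C - P = S_0 * exp(-qT) - K * exp(-rT).
S_0 * exp(-qT) = 0.8700 * 0.99916735 = 0.86927559
K * exp(-rT) = 0.9100 * 0.99526315 = 0.90568947
C = P + S*exp(-qT) - K*exp(-rT)
C = 0.0752 + 0.86927559 - 0.90568947 = 0.0388


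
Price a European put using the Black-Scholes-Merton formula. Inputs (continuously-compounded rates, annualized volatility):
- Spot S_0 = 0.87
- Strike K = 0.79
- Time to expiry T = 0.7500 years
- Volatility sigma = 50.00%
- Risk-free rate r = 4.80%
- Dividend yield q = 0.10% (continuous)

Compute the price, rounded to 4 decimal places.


d1 = (ln(S/K) + (r - q + 0.5*sigma^2) * T) / (sigma * sqrt(T)) = 0.52067818
d2 = d1 - sigma * sqrt(T) = 0.08766548
exp(-rT) = 0.96464029; exp(-qT) = 0.99925028
P = K * exp(-rT) * N(-d2) - S_0 * exp(-qT) * N(-d1)
N(-d1) = 0.30129549; N(-d2) = 0.46507128
P = 0.7900 * 0.96464029 * 0.46507128 - 0.8700 * 0.99925028 * 0.30129549 = 0.0925

Answer: Price = 0.0925


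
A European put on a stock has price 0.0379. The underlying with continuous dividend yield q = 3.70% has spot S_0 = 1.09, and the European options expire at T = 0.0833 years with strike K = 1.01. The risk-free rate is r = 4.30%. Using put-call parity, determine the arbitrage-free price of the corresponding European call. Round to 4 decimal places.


Put-call parity: C - P = S_0 * exp(-qT) - K * exp(-rT).
S_0 * exp(-qT) = 1.0900 * 0.99692264 = 1.08664568
K * exp(-rT) = 1.0100 * 0.99642451 = 1.00638875
C = P + S*exp(-qT) - K*exp(-rT)
C = 0.0379 + 1.08664568 - 1.00638875 = 0.1182

Answer: Call price = 0.1182


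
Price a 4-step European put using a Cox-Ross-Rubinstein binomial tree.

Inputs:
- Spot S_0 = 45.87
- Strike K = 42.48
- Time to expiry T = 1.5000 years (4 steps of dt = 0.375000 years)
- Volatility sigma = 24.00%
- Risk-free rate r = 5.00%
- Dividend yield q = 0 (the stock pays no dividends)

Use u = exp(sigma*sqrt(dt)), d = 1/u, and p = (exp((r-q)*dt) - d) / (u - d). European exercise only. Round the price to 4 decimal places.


Answer: Price = V(0,0) = 2.4986

Derivation:
dt = T/N = 0.375000
u = exp(sigma*sqrt(dt)) = 1.158319; d = 1/u = 0.863320
p = (exp((r-q)*dt) - d) / (u - d) = 0.527483
Discount per step: exp(-r*dt) = 0.981425
Stock lattice S(k, i) with i counting down-moves:
  k=0: S(0,0) = 45.8700
  k=1: S(1,0) = 53.1321; S(1,1) = 39.6005
  k=2: S(2,0) = 61.5439; S(2,1) = 45.8700; S(2,2) = 34.1879
  k=3: S(3,0) = 71.2874; S(3,1) = 53.1321; S(3,2) = 39.6005; S(3,3) = 29.5151
  k=4: S(4,0) = 82.5735; S(4,1) = 61.5439; S(4,2) = 45.8700; S(4,3) = 34.1879; S(4,4) = 25.4810
Terminal payoffs V(N, i) = max(K - S_T, 0):
  V(4,0) = 0.000000; V(4,1) = 0.000000; V(4,2) = 0.000000; V(4,3) = 8.292074; V(4,4) = 16.998982
Backward induction: V(k, i) = exp(-r*dt) * [p * V(k+1, i) + (1-p) * V(k+1, i+1)].
  V(3,0) = exp(-r*dt) * [p*0.000000 + (1-p)*0.000000] = 0.000000
  V(3,1) = exp(-r*dt) * [p*0.000000 + (1-p)*0.000000] = 0.000000
  V(3,2) = exp(-r*dt) * [p*0.000000 + (1-p)*8.292074] = 3.845365
  V(3,3) = exp(-r*dt) * [p*8.292074 + (1-p)*16.998982] = 12.175787
  V(2,0) = exp(-r*dt) * [p*0.000000 + (1-p)*0.000000] = 0.000000
  V(2,1) = exp(-r*dt) * [p*0.000000 + (1-p)*3.845365] = 1.783249
  V(2,2) = exp(-r*dt) * [p*3.845365 + (1-p)*12.175787] = 7.637085
  V(1,0) = exp(-r*dt) * [p*0.000000 + (1-p)*1.783249] = 0.826964
  V(1,1) = exp(-r*dt) * [p*1.783249 + (1-p)*7.637085] = 4.464782
  V(0,0) = exp(-r*dt) * [p*0.826964 + (1-p)*4.464782] = 2.498604


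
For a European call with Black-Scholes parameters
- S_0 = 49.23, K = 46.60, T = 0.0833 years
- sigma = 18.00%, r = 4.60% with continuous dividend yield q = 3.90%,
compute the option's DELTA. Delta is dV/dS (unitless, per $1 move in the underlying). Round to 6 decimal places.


d1 = 1.0940130017; d2 = 1.0420618708
phi(d1) = 0.2192876903; exp(-qT) = 0.9967565713; exp(-rT) = 0.9961755320
N(d1) = 0.8630253620
Delta = exp(-qT) * N(d1) = 0.9967565713 * 0.8630253620 = 0.860226

Answer: Delta = 0.860226


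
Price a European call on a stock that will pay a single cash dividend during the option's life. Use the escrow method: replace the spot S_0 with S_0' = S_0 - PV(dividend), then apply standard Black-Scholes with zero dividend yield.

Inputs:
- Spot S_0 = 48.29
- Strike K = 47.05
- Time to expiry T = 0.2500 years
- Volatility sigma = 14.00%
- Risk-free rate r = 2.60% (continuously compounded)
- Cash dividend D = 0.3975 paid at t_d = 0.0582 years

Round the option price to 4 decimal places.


Answer: Price = 1.9737

Derivation:
PV(D) = D * exp(-r * t_d) = 0.3975 * 0.99848794 = 0.39689896
S_0' = S_0 - PV(D) = 48.2900 - 0.39689896 = 47.89310104
d1 = (ln(S_0'/K) + (r + sigma^2/2)*T) / (sigma*sqrt(T)) = 0.38158000
d2 = d1 - sigma*sqrt(T) = 0.31158000
exp(-rT) = 0.99352108
N(d1) = 0.64861354; N(d2) = 0.62232013
C = S_0' * N(d1) - K * exp(-rT) * N(d2) = 47.89310104 * 0.64861354 - 47.0500 * 0.99352108 * 0.62232013 = 1.9737


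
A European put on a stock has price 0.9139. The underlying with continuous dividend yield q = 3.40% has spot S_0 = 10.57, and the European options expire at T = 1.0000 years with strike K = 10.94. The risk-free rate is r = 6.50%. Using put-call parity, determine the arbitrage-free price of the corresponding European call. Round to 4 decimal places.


Answer: Call price = 0.8790

Derivation:
Put-call parity: C - P = S_0 * exp(-qT) - K * exp(-rT).
S_0 * exp(-qT) = 10.5700 * 0.96657150 = 10.21666080
K * exp(-rT) = 10.9400 * 0.93706746 = 10.25151805
C = P + S*exp(-qT) - K*exp(-rT)
C = 0.9139 + 10.21666080 - 10.25151805 = 0.8790


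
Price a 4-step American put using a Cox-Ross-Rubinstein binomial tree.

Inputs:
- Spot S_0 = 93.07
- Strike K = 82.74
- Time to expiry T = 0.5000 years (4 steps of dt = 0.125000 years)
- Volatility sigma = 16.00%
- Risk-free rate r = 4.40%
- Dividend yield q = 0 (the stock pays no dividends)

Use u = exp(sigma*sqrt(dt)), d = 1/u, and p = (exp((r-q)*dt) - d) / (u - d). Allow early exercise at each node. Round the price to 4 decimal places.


dt = T/N = 0.125000
u = exp(sigma*sqrt(dt)) = 1.058199; d = 1/u = 0.945002
p = (exp((r-q)*dt) - d) / (u - d) = 0.534583
Discount per step: exp(-r*dt) = 0.994515
Stock lattice S(k, i) with i counting down-moves:
  k=0: S(0,0) = 93.0700
  k=1: S(1,0) = 98.4866; S(1,1) = 87.9513
  k=2: S(2,0) = 104.2184; S(2,1) = 93.0700; S(2,2) = 83.1141
  k=3: S(3,0) = 110.2839; S(3,1) = 98.4866; S(3,2) = 87.9513; S(3,3) = 78.5430
  k=4: S(4,0) = 116.7023; S(4,1) = 104.2184; S(4,2) = 93.0700; S(4,3) = 83.1141; S(4,4) = 74.2233
Terminal payoffs V(N, i) = max(K - S_T, 0):
  V(4,0) = 0.000000; V(4,1) = 0.000000; V(4,2) = 0.000000; V(4,3) = 0.000000; V(4,4) = 8.516729
Backward induction: V(k, i) = exp(-r*dt) * [p * V(k+1, i) + (1-p) * V(k+1, i+1)]; then take max(V_cont, immediate exercise) for American.
  V(3,0) = exp(-r*dt) * [p*0.000000 + (1-p)*0.000000] = 0.000000; exercise = 0.000000; V(3,0) = max -> 0.000000
  V(3,1) = exp(-r*dt) * [p*0.000000 + (1-p)*0.000000] = 0.000000; exercise = 0.000000; V(3,1) = max -> 0.000000
  V(3,2) = exp(-r*dt) * [p*0.000000 + (1-p)*0.000000] = 0.000000; exercise = 0.000000; V(3,2) = max -> 0.000000
  V(3,3) = exp(-r*dt) * [p*0.000000 + (1-p)*8.516729] = 3.942088; exercise = 4.196998; V(3,3) = max -> 4.196998
  V(2,0) = exp(-r*dt) * [p*0.000000 + (1-p)*0.000000] = 0.000000; exercise = 0.000000; V(2,0) = max -> 0.000000
  V(2,1) = exp(-r*dt) * [p*0.000000 + (1-p)*0.000000] = 0.000000; exercise = 0.000000; V(2,1) = max -> 0.000000
  V(2,2) = exp(-r*dt) * [p*0.000000 + (1-p)*4.196998] = 1.942640; exercise = 0.000000; V(2,2) = max -> 1.942640
  V(1,0) = exp(-r*dt) * [p*0.000000 + (1-p)*0.000000] = 0.000000; exercise = 0.000000; V(1,0) = max -> 0.000000
  V(1,1) = exp(-r*dt) * [p*0.000000 + (1-p)*1.942640] = 0.899178; exercise = 0.000000; V(1,1) = max -> 0.899178
  V(0,0) = exp(-r*dt) * [p*0.000000 + (1-p)*0.899178] = 0.416197; exercise = 0.000000; V(0,0) = max -> 0.416197

Answer: Price = V(0,0) = 0.4162


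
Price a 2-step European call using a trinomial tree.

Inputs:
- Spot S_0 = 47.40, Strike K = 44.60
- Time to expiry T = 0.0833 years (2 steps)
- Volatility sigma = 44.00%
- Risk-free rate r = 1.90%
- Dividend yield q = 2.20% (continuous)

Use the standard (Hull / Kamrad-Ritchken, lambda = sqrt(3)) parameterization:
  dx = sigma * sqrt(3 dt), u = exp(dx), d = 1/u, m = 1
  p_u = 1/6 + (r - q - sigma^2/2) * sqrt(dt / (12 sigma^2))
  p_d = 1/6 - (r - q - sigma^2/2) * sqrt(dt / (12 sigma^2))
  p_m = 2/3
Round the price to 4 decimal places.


dt = T/N = 0.041650; dx = sigma*sqrt(3*dt) = 0.155532
u = exp(dx) = 1.168280; d = 1/u = 0.855959
p_u = 0.153304, p_m = 0.666667, p_d = 0.180029
Discount per step: exp(-r*dt) = 0.999209
Stock lattice S(k, j) with j the centered position index:
  k=0: S(0,+0) = 47.4000
  k=1: S(1,-1) = 40.5725; S(1,+0) = 47.4000; S(1,+1) = 55.3765
  k=2: S(2,-2) = 34.7284; S(2,-1) = 40.5725; S(2,+0) = 47.4000; S(2,+1) = 55.3765; S(2,+2) = 64.6952
Terminal payoffs V(N, j) = max(S_T - K, 0):
  V(2,-2) = 0.000000; V(2,-1) = 0.000000; V(2,+0) = 2.800000; V(2,+1) = 10.776461; V(2,+2) = 20.095198
Backward induction: V(k, j) = exp(-r*dt) * [p_u * V(k+1, j+1) + p_m * V(k+1, j) + p_d * V(k+1, j-1)]
  V(1,-1) = exp(-r*dt) * [p_u*2.800000 + p_m*0.000000 + p_d*0.000000] = 0.428912
  V(1,+0) = exp(-r*dt) * [p_u*10.776461 + p_m*2.800000 + p_d*0.000000] = 3.515957
  V(1,+1) = exp(-r*dt) * [p_u*20.095198 + p_m*10.776461 + p_d*2.800000] = 10.760544
  V(0,+0) = exp(-r*dt) * [p_u*10.760544 + p_m*3.515957 + p_d*0.428912] = 4.067602

Answer: Price = V(0,0) = 4.0676


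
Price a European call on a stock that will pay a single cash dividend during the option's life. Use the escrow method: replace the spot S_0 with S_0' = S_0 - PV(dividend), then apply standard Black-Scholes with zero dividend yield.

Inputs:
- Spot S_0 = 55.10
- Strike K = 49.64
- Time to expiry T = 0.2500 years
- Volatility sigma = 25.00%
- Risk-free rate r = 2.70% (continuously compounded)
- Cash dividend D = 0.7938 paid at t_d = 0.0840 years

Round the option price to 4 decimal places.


Answer: Price = 5.8162

Derivation:
PV(D) = D * exp(-r * t_d) = 0.7938 * 0.99773457 = 0.79200170
S_0' = S_0 - PV(D) = 55.1000 - 0.79200170 = 54.30799830
d1 = (ln(S_0'/K) + (r + sigma^2/2)*T) / (sigma*sqrt(T)) = 0.83549643
d2 = d1 - sigma*sqrt(T) = 0.71049643
exp(-rT) = 0.99327273
N(d1) = 0.79828087; N(d2) = 0.76130183
C = S_0' * N(d1) - K * exp(-rT) * N(d2) = 54.30799830 * 0.79828087 - 49.6400 * 0.99327273 * 0.76130183 = 5.8162


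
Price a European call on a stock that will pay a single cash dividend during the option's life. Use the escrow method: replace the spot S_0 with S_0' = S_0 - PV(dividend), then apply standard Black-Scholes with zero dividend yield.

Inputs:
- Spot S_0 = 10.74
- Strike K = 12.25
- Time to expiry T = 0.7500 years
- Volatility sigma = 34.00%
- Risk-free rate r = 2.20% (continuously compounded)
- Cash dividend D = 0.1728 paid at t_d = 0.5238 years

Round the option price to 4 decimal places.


PV(D) = D * exp(-r * t_d) = 0.1728 * 0.98854254 = 0.17082015
S_0' = S_0 - PV(D) = 10.7400 - 0.17082015 = 10.56917985
d1 = (ln(S_0'/K) + (r + sigma^2/2)*T) / (sigma*sqrt(T)) = -0.29795938
d2 = d1 - sigma*sqrt(T) = -0.59240801
exp(-rT) = 0.98363538
N(d1) = 0.38286708; N(d2) = 0.27678870
C = S_0' * N(d1) - K * exp(-rT) * N(d2) = 10.56917985 * 0.38286708 - 12.2500 * 0.98363538 * 0.27678870 = 0.7114

Answer: Price = 0.7114


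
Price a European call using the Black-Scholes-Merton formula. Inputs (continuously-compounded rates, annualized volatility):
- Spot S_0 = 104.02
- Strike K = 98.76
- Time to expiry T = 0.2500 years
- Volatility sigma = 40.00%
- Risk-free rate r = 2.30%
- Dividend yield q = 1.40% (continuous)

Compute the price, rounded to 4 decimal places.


Answer: Price = 11.0624

Derivation:
d1 = (ln(S/K) + (r - q + 0.5*sigma^2) * T) / (sigma * sqrt(T)) = 0.37070262
d2 = d1 - sigma * sqrt(T) = 0.17070262
exp(-rT) = 0.99426650; exp(-qT) = 0.99650612
C = S_0 * exp(-qT) * N(d1) - K * exp(-rT) * N(d2)
N(d1) = 0.64457048; N(d2) = 0.56777120
C = 104.0200 * 0.99650612 * 0.64457048 - 98.7600 * 0.99426650 * 0.56777120 = 11.0624


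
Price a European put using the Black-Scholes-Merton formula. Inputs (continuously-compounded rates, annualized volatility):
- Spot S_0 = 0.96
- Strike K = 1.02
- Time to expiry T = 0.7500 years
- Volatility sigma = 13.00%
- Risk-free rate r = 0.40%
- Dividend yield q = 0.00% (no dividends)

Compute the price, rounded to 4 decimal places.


d1 = (ln(S/K) + (r - q + 0.5*sigma^2) * T) / (sigma * sqrt(T)) = -0.45554821
d2 = d1 - sigma * sqrt(T) = -0.56813151
exp(-rT) = 0.99700450; exp(-qT) = 1.00000000
P = K * exp(-rT) * N(-d2) - S_0 * exp(-qT) * N(-d1)
N(-d1) = 0.67564255; N(-d2) = 0.71502716
P = 1.0200 * 0.99700450 * 0.71502716 - 0.9600 * 1.00000000 * 0.67564255 = 0.0785

Answer: Price = 0.0785


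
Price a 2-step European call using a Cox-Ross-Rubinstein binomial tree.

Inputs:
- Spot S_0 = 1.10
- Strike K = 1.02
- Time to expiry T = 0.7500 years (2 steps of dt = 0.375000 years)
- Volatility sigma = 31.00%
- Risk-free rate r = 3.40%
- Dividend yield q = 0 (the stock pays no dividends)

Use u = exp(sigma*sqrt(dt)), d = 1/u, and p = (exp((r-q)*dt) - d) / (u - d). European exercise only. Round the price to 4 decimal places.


dt = T/N = 0.375000
u = exp(sigma*sqrt(dt)) = 1.209051; d = 1/u = 0.827095
p = (exp((r-q)*dt) - d) / (u - d) = 0.486278
Discount per step: exp(-r*dt) = 0.987331
Stock lattice S(k, i) with i counting down-moves:
  k=0: S(0,0) = 1.1000
  k=1: S(1,0) = 1.3300; S(1,1) = 0.9098
  k=2: S(2,0) = 1.6080; S(2,1) = 1.1000; S(2,2) = 0.7525
Terminal payoffs V(N, i) = max(S_T - K, 0):
  V(2,0) = 0.587984; V(2,1) = 0.080000; V(2,2) = 0.000000
Backward induction: V(k, i) = exp(-r*dt) * [p * V(k+1, i) + (1-p) * V(k+1, i+1)].
  V(1,0) = exp(-r*dt) * [p*0.587984 + (1-p)*0.080000] = 0.322878
  V(1,1) = exp(-r*dt) * [p*0.080000 + (1-p)*0.000000] = 0.038409
  V(0,0) = exp(-r*dt) * [p*0.322878 + (1-p)*0.038409] = 0.174501

Answer: Price = V(0,0) = 0.1745


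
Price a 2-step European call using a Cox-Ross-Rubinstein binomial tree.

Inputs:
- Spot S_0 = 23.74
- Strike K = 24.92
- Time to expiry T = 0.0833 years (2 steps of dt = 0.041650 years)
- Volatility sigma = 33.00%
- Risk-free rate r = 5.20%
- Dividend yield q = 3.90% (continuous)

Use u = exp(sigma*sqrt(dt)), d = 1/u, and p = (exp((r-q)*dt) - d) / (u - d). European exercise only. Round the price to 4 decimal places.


Answer: Price = V(0,0) = 0.5301

Derivation:
dt = T/N = 0.041650
u = exp(sigma*sqrt(dt)) = 1.069667; d = 1/u = 0.934870
p = (exp((r-q)*dt) - d) / (u - d) = 0.487187
Discount per step: exp(-r*dt) = 0.997837
Stock lattice S(k, i) with i counting down-moves:
  k=0: S(0,0) = 23.7400
  k=1: S(1,0) = 25.3939; S(1,1) = 22.1938
  k=2: S(2,0) = 27.1630; S(2,1) = 23.7400; S(2,2) = 20.7483
Terminal payoffs V(N, i) = max(S_T - K, 0):
  V(2,0) = 2.243017; V(2,1) = 0.000000; V(2,2) = 0.000000
Backward induction: V(k, i) = exp(-r*dt) * [p * V(k+1, i) + (1-p) * V(k+1, i+1)].
  V(1,0) = exp(-r*dt) * [p*2.243017 + (1-p)*0.000000] = 1.090405
  V(1,1) = exp(-r*dt) * [p*0.000000 + (1-p)*0.000000] = 0.000000
  V(0,0) = exp(-r*dt) * [p*1.090405 + (1-p)*0.000000] = 0.530082


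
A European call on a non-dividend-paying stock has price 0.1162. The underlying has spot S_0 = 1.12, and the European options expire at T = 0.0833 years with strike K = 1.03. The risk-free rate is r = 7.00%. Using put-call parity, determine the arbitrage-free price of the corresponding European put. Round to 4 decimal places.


Answer: Put price = 0.0202

Derivation:
Put-call parity: C - P = S_0 * exp(-qT) - K * exp(-rT).
S_0 * exp(-qT) = 1.1200 * 1.00000000 = 1.12000000
K * exp(-rT) = 1.0300 * 0.99418597 = 1.02401155
P = C - S*exp(-qT) + K*exp(-rT)
P = 0.1162 - 1.12000000 + 1.02401155 = 0.0202


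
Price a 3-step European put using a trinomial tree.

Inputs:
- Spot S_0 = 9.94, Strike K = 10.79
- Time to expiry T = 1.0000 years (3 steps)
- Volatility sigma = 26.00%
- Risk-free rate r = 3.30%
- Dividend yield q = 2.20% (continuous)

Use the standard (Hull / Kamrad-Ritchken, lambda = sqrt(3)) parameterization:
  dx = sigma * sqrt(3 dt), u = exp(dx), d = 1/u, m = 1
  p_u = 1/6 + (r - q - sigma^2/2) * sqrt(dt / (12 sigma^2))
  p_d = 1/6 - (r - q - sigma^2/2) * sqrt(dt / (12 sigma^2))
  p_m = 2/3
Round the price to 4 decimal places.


dt = T/N = 0.333333; dx = sigma*sqrt(3*dt) = 0.260000
u = exp(dx) = 1.296930; d = 1/u = 0.771052
p_u = 0.152051, p_m = 0.666667, p_d = 0.181282
Discount per step: exp(-r*dt) = 0.989060
Stock lattice S(k, j) with j the centered position index:
  k=0: S(0,+0) = 9.9400
  k=1: S(1,-1) = 7.6643; S(1,+0) = 9.9400; S(1,+1) = 12.8915
  k=2: S(2,-2) = 5.9095; S(2,-1) = 7.6643; S(2,+0) = 9.9400; S(2,+1) = 12.8915; S(2,+2) = 16.7194
  k=3: S(3,-3) = 4.5566; S(3,-2) = 5.9095; S(3,-1) = 7.6643; S(3,+0) = 9.9400; S(3,+1) = 12.8915; S(3,+2) = 16.7194; S(3,+3) = 21.6838
Terminal payoffs V(N, j) = max(K - S_T, 0):
  V(3,-3) = 6.233444; V(3,-2) = 4.880466; V(3,-1) = 3.125747; V(3,+0) = 0.850000; V(3,+1) = 0.000000; V(3,+2) = 0.000000; V(3,+3) = 0.000000
Backward induction: V(k, j) = exp(-r*dt) * [p_u * V(k+1, j+1) + p_m * V(k+1, j) + p_d * V(k+1, j-1)]
  V(2,-2) = exp(-r*dt) * [p_u*3.125747 + p_m*4.880466 + p_d*6.233444] = 4.805774
  V(2,-1) = exp(-r*dt) * [p_u*0.850000 + p_m*3.125747 + p_d*4.880466] = 3.063927
  V(2,+0) = exp(-r*dt) * [p_u*0.000000 + p_m*0.850000 + p_d*3.125747] = 1.120910
  V(2,+1) = exp(-r*dt) * [p_u*0.000000 + p_m*0.000000 + p_d*0.850000] = 0.152404
  V(2,+2) = exp(-r*dt) * [p_u*0.000000 + p_m*0.000000 + p_d*0.000000] = 0.000000
  V(1,-1) = exp(-r*dt) * [p_u*1.120910 + p_m*3.063927 + p_d*4.805774] = 3.050513
  V(1,+0) = exp(-r*dt) * [p_u*0.152404 + p_m*1.120910 + p_d*3.063927] = 1.311377
  V(1,+1) = exp(-r*dt) * [p_u*0.000000 + p_m*0.152404 + p_d*1.120910] = 0.301469
  V(0,+0) = exp(-r*dt) * [p_u*0.301469 + p_m*1.311377 + p_d*3.050513] = 1.456978

Answer: Price = V(0,0) = 1.4570


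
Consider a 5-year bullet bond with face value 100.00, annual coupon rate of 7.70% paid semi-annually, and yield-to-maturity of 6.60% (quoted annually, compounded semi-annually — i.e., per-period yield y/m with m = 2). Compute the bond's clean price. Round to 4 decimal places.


Answer: Price = 104.6206

Derivation:
Coupon per period c = face * coupon_rate / m = 3.850000
Periods per year m = 2; per-period yield y/m = 0.033000
Number of cashflows N = 10
Cashflows (t years, CF_t, discount factor 1/(1+y/m)^(m*t), PV):
  t = 0.5000: CF_t = 3.850000, DF = 0.968054, PV = 3.727009
  t = 1.0000: CF_t = 3.850000, DF = 0.937129, PV = 3.607946
  t = 1.5000: CF_t = 3.850000, DF = 0.907192, PV = 3.492688
  t = 2.0000: CF_t = 3.850000, DF = 0.878211, PV = 3.381111
  t = 2.5000: CF_t = 3.850000, DF = 0.850156, PV = 3.273099
  t = 3.0000: CF_t = 3.850000, DF = 0.822997, PV = 3.168537
  t = 3.5000: CF_t = 3.850000, DF = 0.796705, PV = 3.067316
  t = 4.0000: CF_t = 3.850000, DF = 0.771254, PV = 2.969328
  t = 4.5000: CF_t = 3.850000, DF = 0.746616, PV = 2.874470
  t = 5.0000: CF_t = 103.850000, DF = 0.722764, PV = 75.059088
Price P = sum_t PV_t = 104.620592


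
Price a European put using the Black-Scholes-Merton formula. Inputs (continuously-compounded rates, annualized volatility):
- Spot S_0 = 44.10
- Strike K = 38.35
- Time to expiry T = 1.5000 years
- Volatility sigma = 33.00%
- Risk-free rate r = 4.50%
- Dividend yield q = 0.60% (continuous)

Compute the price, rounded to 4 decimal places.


d1 = (ln(S/K) + (r - q + 0.5*sigma^2) * T) / (sigma * sqrt(T)) = 0.69248870
d2 = d1 - sigma * sqrt(T) = 0.28832289
exp(-rT) = 0.93472772; exp(-qT) = 0.99104038
P = K * exp(-rT) * N(-d2) - S_0 * exp(-qT) * N(-d1)
N(-d1) = 0.24431524; N(-d2) = 0.38654979
P = 38.3500 * 0.93472772 * 0.38654979 - 44.1000 * 0.99104038 * 0.24431524 = 3.1788

Answer: Price = 3.1788


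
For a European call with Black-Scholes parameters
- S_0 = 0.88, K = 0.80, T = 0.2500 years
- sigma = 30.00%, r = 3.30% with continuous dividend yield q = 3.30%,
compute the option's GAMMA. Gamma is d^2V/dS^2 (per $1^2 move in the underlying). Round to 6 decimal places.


d1 = 0.7104011987; d2 = 0.5604011987
phi(d1) = 0.3099719515; exp(-qT) = 0.9917839379; exp(-rT) = 0.9917839379
Gamma = exp(-qT) * phi(d1) / (S * sigma * sqrt(T)) = 0.9917839379 * 0.3099719515 / (0.8800 * 0.3000 * 0.5000000000) = 2.328979

Answer: Gamma = 2.328979


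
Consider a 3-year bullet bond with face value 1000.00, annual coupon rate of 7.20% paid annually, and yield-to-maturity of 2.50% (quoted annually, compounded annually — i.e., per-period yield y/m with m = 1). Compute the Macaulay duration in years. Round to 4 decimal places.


Coupon per period c = face * coupon_rate / m = 72.000000
Periods per year m = 1; per-period yield y/m = 0.025000
Number of cashflows N = 3
Cashflows (t years, CF_t, discount factor 1/(1+y/m)^(m*t), PV):
  t = 1.0000: CF_t = 72.000000, DF = 0.975610, PV = 70.243902
  t = 2.0000: CF_t = 72.000000, DF = 0.951814, PV = 68.530637
  t = 3.0000: CF_t = 1072.000000, DF = 0.928599, PV = 995.458569
Price P = sum_t PV_t = 1134.233107
Macaulay numerator sum_t t * PV_t:
  t * PV_t at t = 1.0000: 70.243902
  t * PV_t at t = 2.0000: 137.061273
  t * PV_t at t = 3.0000: 2986.375706
Macaulay duration D = (sum_t t * PV_t) / P = 3193.680881 / 1134.233107 = 2.815718

Answer: Macaulay duration = 2.8157 years
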